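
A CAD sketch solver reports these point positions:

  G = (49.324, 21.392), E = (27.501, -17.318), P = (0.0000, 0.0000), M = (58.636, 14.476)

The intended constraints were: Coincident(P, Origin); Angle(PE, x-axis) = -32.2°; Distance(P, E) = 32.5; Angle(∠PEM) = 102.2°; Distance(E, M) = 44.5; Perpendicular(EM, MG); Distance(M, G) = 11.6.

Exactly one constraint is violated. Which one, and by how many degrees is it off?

Perpendicular(EM, MG) — off by 7.80°.

P = (0.00, 0.00) ✓; PE at -32.20° ✓; |PE| = 32.50 ✓; ∠PEM = 102.2° ✓; |EM| = 44.50 ✓; ∠(EM, MG) = 97.80° ✗; |MG| = 11.60 ✓.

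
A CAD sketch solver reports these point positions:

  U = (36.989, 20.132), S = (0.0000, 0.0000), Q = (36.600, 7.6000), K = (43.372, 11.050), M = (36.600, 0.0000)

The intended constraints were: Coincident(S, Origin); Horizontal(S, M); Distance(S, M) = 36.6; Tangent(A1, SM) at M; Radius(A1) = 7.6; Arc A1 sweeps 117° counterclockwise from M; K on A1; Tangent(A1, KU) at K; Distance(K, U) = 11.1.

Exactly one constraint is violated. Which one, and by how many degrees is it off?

Tangent(A1, KU) at K — off by 8.10°.

S = (0.00, 0.00) ✓; S.y = 0.00, M.y = 0.00 ✓; |SM| = 36.60 ✓; ∠(QM, MS) = 90.00° ✓; |QM| = 7.600 ✓; bearing(Q→K) − bearing(Q→M) = 117.0° ✓; |QK| = 7.600 ✓; ∠(QK, KU) = 81.90° ✗; |KU| = 11.10 ✓.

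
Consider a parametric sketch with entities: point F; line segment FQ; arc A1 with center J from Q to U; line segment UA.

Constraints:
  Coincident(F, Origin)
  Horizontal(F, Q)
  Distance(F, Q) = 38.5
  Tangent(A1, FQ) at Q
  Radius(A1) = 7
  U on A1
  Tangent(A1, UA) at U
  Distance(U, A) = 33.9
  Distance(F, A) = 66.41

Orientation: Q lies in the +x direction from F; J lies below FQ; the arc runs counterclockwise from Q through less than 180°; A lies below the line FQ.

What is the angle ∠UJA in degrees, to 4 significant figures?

78.33°

F is at the origin; F and Q share the same y with |FQ| = 38.5 and Q on the +x side, so Q = (38.50, 0.000). The tangent condition forces JQ to be normal to FQ, so J = Q + (0, -7) = (38.50, -7.000). Since JU ⟂ UA (tangency), |JA| = √(7.0² + 33.9²) = 34.62 regardless of where U sits on A1. So A lies on both circle(F, 66.41) and circle(J, 34.62); the below-FQ intersection is A = (54.77, -37.55). U is the foot of the tangent from A: U = (33.12, -11.47).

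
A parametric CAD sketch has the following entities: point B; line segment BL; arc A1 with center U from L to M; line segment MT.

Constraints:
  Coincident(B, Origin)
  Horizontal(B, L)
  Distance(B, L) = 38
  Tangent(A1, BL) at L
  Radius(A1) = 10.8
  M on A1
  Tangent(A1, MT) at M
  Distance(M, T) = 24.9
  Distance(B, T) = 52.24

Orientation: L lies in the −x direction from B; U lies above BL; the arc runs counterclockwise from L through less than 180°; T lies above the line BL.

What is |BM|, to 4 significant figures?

31.29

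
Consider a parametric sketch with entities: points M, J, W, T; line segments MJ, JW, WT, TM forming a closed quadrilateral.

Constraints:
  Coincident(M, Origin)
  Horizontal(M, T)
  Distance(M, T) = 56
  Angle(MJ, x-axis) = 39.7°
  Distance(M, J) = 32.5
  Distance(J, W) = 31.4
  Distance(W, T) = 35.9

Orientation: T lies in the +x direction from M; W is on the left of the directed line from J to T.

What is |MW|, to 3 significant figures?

63.6

M is at the origin; M and T share the same y with |MT| = 56.0 and T in +x, so T = (56.0, 0). MJ runs at 39.7° with |MJ| = 32.5, so J = (25.0, 20.8). W is determined by |JW| = 31.4 and |WT| = 35.9 together: it lies at the intersection of circle(J, 31.4) and circle(T, 35.9). With |JT| = 37.3, the foot of the radical line on JT is 14.6 from J and the perpendicular offset is √(31.4² − 14.6²) = 27.8. Taking the left-of-JT solution: W = (52.6, 35.7).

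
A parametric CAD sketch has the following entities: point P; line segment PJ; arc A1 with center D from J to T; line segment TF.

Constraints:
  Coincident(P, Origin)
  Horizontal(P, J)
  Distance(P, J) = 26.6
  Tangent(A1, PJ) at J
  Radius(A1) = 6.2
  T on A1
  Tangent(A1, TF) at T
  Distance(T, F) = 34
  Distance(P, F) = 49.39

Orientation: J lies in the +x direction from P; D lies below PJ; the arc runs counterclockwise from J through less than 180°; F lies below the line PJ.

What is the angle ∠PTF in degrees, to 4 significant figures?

122.7°

Checks: ∠(DJ, JP) = 90.00° ✓; |DT| = 6.200 ✓; ∠(DT, TF) = 90.00° ✓; |TF| = 34.00 ✓; |PF| = 49.39 ✓.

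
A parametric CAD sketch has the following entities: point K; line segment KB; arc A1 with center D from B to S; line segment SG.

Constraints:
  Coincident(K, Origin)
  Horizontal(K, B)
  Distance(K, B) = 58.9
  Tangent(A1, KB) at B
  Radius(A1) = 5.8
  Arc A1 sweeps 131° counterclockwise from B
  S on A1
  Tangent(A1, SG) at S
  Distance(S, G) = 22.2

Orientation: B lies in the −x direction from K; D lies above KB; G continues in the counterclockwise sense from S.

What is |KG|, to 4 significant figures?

73.95

On A1, B sits at bearing -90° from D; a 131° counterclockwise sweep puts S at bearing 41°, so S = D + 5.8·(cos 41°, sin 41°) = (-54.52, 9.605). Since A1 is tangent to SG there, DS ⟂ SG, so SG runs along (−sin 41°, cos 41°); with |SG| = 22.2, G = (-69.09, 26.36). Then |KG| = |G − K| = 73.95.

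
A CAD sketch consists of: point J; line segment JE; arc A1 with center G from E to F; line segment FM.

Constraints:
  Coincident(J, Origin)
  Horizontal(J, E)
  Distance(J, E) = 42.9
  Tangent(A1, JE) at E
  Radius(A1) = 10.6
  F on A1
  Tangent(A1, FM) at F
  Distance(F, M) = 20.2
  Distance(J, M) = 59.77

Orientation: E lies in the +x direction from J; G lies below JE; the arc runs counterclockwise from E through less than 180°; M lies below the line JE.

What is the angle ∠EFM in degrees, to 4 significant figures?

111.6°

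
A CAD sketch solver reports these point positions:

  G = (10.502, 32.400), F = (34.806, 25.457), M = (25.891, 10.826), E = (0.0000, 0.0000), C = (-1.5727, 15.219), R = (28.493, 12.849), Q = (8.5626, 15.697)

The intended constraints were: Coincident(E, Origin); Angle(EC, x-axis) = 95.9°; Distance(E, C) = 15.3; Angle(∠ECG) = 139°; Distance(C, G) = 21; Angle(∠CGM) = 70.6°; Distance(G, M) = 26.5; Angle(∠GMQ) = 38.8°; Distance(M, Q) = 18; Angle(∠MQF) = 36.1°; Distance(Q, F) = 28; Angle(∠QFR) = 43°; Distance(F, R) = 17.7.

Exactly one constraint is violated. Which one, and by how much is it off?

Distance(F, R) = 17.7 — off by 3.60.

E = (0.00, 0.00) ✓; EC at 95.90° ✓; |EC| = 15.30 ✓; ∠ECG = 139.0° ✓; |CG| = 21.00 ✓; ∠CGM = 70.60° ✓; |GM| = 26.50 ✓; ∠GMQ = 38.80° ✓; |MQ| = 18.00 ✓; ∠MQF = 36.10° ✓; |QF| = 28.00 ✓; ∠QFR = 43.00° ✓; |FR| = 14.10 ✗.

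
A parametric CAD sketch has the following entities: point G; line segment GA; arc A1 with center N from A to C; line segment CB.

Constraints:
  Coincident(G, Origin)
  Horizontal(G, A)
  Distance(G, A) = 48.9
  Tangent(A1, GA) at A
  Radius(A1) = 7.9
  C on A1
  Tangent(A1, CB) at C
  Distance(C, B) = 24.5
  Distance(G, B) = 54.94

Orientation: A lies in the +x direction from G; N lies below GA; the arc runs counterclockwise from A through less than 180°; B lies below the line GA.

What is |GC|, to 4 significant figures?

41.98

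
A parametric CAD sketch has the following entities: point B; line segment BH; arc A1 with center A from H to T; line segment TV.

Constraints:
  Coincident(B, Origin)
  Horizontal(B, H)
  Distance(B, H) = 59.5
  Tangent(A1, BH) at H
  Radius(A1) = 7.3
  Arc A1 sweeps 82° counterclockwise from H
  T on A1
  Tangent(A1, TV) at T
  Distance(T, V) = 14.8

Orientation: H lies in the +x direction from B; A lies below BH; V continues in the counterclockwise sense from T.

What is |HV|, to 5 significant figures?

22.908

B is at the origin; BH is horizontal with |BH| = 59.5 and H on the +x side, so H = (59.500, 0.0000). Since A1 is tangent to BH there, AH ⟂ BH, so A = H + (0, -7.3) = (59.500, -7.3000). On A1, H sits at bearing 90° from A; an 82° counterclockwise sweep puts T at bearing 172°, so T = A + 7.3·(cos 172°, sin 172°) = (52.271, -6.2840). The tangent condition forces AT to be normal to TV, so TV runs along (−sin 172°, cos 172°); with |TV| = 14.8, V = (50.211, -20.940). Then |HV| = |V − H| = 22.908.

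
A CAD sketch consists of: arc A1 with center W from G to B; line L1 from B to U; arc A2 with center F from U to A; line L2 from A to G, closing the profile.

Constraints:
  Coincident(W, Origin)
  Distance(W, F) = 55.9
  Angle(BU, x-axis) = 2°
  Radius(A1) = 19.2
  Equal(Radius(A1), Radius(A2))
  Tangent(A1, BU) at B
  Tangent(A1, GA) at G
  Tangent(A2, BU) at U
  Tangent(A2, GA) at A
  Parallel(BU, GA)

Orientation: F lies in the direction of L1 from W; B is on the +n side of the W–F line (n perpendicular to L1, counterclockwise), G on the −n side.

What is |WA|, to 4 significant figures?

59.11

Tangency of A1 to both parallel lines with radius 19.2 puts B and G at W ± 19.2·n: B = (-0.6701, 19.19), G = (0.6701, -19.19). Equal radii place U and A the same way about F: U = F + 19.2·n = (55.20, 21.14), A = F − 19.2·n = (56.54, -17.24). Then |WA| = |A − W| = 59.11.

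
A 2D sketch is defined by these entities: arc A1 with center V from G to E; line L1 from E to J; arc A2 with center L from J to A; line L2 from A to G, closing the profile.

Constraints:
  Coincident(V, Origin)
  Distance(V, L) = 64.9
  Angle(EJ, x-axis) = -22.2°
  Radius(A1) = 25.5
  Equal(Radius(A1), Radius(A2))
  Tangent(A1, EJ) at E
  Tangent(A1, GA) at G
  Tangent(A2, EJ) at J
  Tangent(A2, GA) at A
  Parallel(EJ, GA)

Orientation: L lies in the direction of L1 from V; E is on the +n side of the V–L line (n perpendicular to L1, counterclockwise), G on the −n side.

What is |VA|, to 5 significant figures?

69.730

The slot axis is L1's direction at -22.2°, so u = (cos -22.2°, sin -22.2°) = (0.92587, -0.37784) and n = (−sin -22.2°, cos -22.2°) = (0.37784, 0.92587). V is at the origin and L lies 64.9 along u from V, so L = 64.9·u = (60.089, -24.522). Tangency of A1 to both parallel lines with radius 25.5 puts E and G at V ± 25.5·n: E = (9.6349, 23.610), G = (-9.6349, -23.610). Equal radii place J and A the same way about L: J = L + 25.5·n = (69.724, -0.91217), A = L − 25.5·n = (50.454, -48.132). Then |VA| = |A − V| = 69.730.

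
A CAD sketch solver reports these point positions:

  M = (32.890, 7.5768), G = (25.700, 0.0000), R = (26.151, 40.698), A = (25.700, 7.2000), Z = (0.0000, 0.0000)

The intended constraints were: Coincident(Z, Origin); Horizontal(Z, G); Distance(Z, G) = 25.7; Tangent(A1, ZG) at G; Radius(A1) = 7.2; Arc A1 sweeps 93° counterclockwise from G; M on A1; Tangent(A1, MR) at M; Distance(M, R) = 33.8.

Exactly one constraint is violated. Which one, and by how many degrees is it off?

Tangent(A1, MR) at M — off by 8.50°.

Z = (0.00, 0.00) ✓; Z.y = 0.00, G.y = 0.00 ✓; |ZG| = 25.70 ✓; ∠(AG, GZ) = 90.00° ✓; |AG| = 7.200 ✓; bearing(A→M) − bearing(A→G) = 93.00° ✓; |AM| = 7.200 ✓; ∠(AM, MR) = 81.50° ✗; |MR| = 33.80 ✓.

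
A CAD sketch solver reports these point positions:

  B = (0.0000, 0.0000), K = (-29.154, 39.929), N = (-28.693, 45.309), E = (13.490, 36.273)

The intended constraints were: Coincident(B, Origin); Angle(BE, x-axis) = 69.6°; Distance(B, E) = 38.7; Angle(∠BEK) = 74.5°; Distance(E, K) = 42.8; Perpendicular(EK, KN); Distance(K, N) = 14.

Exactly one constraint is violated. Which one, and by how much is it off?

Distance(K, N) = 14 — off by 8.60.

B = (0.00, 0.00) ✓; BE at 69.60° ✓; |BE| = 38.70 ✓; ∠BEK = 74.50° ✓; |EK| = 42.80 ✓; ∠(EK, KN) = 90.00° ✓; |KN| = 5.400 ✗.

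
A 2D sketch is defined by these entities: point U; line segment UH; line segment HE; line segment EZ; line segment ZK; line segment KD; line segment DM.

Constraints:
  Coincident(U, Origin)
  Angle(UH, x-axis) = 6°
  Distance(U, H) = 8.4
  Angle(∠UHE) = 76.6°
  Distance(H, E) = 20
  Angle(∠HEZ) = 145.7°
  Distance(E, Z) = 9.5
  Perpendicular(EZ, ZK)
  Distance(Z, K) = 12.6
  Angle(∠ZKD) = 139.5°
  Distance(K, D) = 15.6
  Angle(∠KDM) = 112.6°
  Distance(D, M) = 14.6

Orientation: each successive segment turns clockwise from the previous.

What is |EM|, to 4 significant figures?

24.70

∠ZKD = 139.5° gives KD at 97.80° from the x-axis; with |KD| = 15.6, D = (-12.07, -2.211). ∠KDM = 112.6° gives DM at 30.40° from the x-axis; with |DM| = 14.6, M = (0.5263, 5.177). Then |EM| = |M − E| = 24.70.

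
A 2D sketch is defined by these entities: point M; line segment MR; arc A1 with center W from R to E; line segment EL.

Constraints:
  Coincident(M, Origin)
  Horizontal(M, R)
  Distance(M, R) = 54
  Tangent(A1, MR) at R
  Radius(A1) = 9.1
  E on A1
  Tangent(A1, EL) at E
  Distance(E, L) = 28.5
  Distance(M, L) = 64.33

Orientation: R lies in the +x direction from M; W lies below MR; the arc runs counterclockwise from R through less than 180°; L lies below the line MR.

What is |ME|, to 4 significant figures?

46.45

Checks: |WE| = 9.100 ✓; ∠(WE, EL) = 90.00° ✓; |EL| = 28.50 ✓; |ML| = 64.33 ✓.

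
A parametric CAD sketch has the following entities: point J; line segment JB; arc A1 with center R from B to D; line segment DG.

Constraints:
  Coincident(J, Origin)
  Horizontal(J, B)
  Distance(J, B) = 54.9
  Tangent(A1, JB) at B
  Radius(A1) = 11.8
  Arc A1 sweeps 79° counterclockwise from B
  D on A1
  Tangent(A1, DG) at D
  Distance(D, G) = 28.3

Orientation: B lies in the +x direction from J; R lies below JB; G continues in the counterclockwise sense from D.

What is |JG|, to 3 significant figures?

53.2

J is at the origin; JB is horizontal with |JB| = 54.9 and B on the +x side, so B = (54.9, 0.00). Since A1 is tangent to JB there, RB ⟂ JB, so R = B + (0, -11.8) = (54.9, -11.8). On A1, B sits at bearing 90° from R; a 79° counterclockwise sweep puts D at bearing 169°, so D = R + 11.8·(cos 169°, sin 169°) = (43.3, -9.55). Since A1 is tangent to DG there, RD ⟂ DG, so DG runs along (−sin 169°, cos 169°); with |DG| = 28.3, G = (37.9, -37.3). Then |JG| = |G − J| = 53.2.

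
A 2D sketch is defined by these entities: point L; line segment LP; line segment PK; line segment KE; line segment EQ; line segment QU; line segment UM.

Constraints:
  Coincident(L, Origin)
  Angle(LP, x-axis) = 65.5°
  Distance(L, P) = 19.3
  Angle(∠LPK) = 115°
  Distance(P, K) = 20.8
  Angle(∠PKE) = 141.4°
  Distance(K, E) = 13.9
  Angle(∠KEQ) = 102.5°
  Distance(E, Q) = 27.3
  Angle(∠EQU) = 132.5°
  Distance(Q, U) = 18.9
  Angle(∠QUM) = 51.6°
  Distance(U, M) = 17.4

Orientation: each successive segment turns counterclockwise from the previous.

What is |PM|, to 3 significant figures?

23.8

∠EQU = 132.5° gives QU at -65.9° from the x-axis; with |QU| = 18.9, U = (-22.3, -6.30). ∠QUM = 51.6° gives UM at 62.5° from the x-axis; with |UM| = 17.4, M = (-14.2, 9.13). Then |PM| = |M − P| = 23.8.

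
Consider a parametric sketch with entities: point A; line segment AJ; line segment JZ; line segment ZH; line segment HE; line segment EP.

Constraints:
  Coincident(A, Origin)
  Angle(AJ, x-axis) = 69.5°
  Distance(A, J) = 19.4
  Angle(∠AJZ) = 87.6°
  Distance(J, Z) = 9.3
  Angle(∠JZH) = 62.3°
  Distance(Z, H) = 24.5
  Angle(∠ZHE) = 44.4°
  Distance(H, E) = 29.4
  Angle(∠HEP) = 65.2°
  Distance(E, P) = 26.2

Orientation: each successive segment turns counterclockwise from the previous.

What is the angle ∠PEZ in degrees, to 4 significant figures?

9.958°

A is at the origin; AJ runs at 69.5° with length 19.4, so J = (6.794, 18.17). ∠AJZ = 87.6° gives JZ at 161.9° from the x-axis; with |JZ| = 9.3, Z = (-2.046, 21.06). ∠JZH = 62.3° gives ZH at -80.40° from the x-axis; with |ZH| = 24.5, H = (2.040, -3.096). ∠ZHE = 44.4° gives HE at 55.20° from the x-axis; with |HE| = 29.4, E = (18.82, 21.05). ∠HEP = 65.2° gives EP at 170.0° from the x-axis; with |EP| = 26.2, P = (-6.983, 25.60). Then cos ∠PEZ = EP·EZ / (|EP||EZ|), giving 9.958°.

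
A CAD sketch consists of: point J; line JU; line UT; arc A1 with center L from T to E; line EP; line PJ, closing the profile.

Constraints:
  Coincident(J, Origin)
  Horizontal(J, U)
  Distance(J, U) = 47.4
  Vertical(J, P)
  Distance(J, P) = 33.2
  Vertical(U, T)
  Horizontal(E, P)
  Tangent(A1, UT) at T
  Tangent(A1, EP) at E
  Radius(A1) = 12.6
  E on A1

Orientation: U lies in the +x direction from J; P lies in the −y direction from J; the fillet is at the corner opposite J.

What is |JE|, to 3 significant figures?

48.1

J is at the origin; J and U share the same y with |JU| = 47.4 and U on the +x side, so U = (47.4, 0.00). JP is vertical with |JP| = 33.2 and P on the −y side, so P = (0.00, -33.2). The virtual corner opposite J is at (47.4, -33.2). Tangency of A1 to UT means the radius LT is perpendicular to UT and tangency of A1 to EP means the radius LE is perpendicular to EP, with radius 12.6, so the center L sits 12.6 in from both sides at L = (34.8, -20.6). That places the tangent points at T = (47.4, -20.6) on UT and E = (34.8, -33.2) on EP. Then |JE| = |E − J| = 48.1.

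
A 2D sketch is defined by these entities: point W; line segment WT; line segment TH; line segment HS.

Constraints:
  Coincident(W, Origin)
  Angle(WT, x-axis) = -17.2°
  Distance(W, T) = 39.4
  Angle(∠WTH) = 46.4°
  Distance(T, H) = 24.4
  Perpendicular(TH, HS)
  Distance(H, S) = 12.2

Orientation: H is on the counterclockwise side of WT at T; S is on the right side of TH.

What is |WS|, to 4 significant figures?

40.83

W is at the origin; WT runs at -17.2° with length 39.4, so T = 39.4·(cos -17.2°, sin -17.2°) = (37.64, -11.65). ∠WTH = 46.4°, so TH runs at -17.2° + (180° − 46.4°) = 116.4° from the x-axis; with |TH| = 24.4, H = T + 24.4·(cos 116.4°, sin 116.4°) = (26.79, 10.20). TH is perpendicular to HS; with |HS| = 12.2 on the right of TH, S = H + 12.2·(0.8957, 0.4446) = (37.72, 15.63). Then |WS| = |S − W| = 40.83.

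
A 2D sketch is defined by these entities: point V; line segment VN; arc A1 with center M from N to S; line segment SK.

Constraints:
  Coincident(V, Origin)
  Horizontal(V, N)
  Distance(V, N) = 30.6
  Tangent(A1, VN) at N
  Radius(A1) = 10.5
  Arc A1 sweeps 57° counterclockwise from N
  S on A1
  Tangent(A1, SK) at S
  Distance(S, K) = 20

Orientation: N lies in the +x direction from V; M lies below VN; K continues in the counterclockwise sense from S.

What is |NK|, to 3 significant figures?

29.2

V is at the origin; VN is horizontal with |VN| = 30.6 and N on the +x side, so N = (30.6, 0.00). Tangency of A1 to VN means the radius MN is perpendicular to VN, so M = N + (0, -10.5) = (30.6, -10.5). On A1, N sits at bearing 90° from M; a 57° counterclockwise sweep puts S at bearing 147°, so S = M + 10.5·(cos 147°, sin 147°) = (21.8, -4.78). The tangent condition forces MS to be normal to SK, so SK runs along (−sin 147°, cos 147°); with |SK| = 20.0, K = (10.9, -21.6). Then |NK| = |K − N| = 29.2.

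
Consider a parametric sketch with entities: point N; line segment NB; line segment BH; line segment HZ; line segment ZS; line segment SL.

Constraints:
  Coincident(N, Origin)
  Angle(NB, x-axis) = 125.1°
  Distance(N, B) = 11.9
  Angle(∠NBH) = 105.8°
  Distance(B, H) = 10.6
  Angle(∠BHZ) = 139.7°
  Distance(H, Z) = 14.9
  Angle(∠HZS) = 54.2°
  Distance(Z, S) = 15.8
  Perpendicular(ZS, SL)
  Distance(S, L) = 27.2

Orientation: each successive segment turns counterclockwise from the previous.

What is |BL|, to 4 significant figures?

12.97

N is at the origin; NB runs at 125.1° with length 11.9, so B = (-6.843, 9.736). ∠NBH = 105.8° gives BH at -160.7° from the x-axis; with |BH| = 10.6, H = (-16.85, 6.233). ∠BHZ = 139.7° gives HZ at -120.4° from the x-axis; with |HZ| = 14.9, Z = (-24.39, -6.619). ∠HZS = 54.2° gives ZS at 5.400° from the x-axis; with |ZS| = 15.8, S = (-8.657, -5.132). The perpendicularity gives SL at right angles to ZS, so SL runs at 95.40°; with |SL| = 27.2, L = (-11.22, 21.95). Then |BL| = |L − B| = 12.97.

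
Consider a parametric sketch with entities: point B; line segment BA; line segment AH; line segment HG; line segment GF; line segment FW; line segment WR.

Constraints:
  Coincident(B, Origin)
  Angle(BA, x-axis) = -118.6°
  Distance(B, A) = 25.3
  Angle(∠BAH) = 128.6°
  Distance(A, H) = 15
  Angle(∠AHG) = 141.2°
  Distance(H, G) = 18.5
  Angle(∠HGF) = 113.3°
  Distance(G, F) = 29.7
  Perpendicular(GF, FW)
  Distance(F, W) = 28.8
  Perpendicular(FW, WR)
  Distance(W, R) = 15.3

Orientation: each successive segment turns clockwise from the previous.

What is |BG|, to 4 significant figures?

45.94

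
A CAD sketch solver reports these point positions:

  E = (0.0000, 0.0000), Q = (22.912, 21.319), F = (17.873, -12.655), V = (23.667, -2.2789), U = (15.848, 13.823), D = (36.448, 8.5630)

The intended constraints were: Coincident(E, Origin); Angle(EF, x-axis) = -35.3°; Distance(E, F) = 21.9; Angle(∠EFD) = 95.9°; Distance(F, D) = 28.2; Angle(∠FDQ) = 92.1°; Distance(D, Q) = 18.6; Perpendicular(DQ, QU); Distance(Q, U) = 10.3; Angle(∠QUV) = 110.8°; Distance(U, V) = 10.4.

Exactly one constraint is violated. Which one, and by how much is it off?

Distance(U, V) = 10.4 — off by 7.50.

E = (0.00, 0.00) ✓; EF at -35.30° ✓; |EF| = 21.90 ✓; ∠EFD = 95.90° ✓; |FD| = 28.20 ✓; ∠FDQ = 92.10° ✓; |DQ| = 18.60 ✓; ∠(DQ, QU) = 90.00° ✓; |QU| = 10.30 ✓; ∠QUV = 110.8° ✓; |UV| = 17.90 ✗.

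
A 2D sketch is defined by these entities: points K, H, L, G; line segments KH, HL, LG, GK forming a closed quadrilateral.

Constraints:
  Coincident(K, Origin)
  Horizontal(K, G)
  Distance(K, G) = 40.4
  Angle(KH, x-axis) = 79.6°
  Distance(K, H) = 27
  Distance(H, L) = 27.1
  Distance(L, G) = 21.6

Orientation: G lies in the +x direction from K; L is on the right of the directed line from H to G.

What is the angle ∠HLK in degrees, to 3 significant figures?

68.7°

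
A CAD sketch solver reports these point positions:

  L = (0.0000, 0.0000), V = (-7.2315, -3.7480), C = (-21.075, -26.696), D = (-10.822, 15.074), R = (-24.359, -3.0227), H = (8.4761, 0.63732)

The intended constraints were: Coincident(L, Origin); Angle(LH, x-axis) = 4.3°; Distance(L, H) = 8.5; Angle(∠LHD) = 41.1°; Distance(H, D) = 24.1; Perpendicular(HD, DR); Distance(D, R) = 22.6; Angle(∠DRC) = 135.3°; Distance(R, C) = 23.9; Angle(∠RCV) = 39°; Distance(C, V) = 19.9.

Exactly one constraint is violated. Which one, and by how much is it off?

Distance(C, V) = 19.9 — off by 6.90.

L = (0.00, 0.00) ✓; LH at 4.300° ✓; |LH| = 8.500 ✓; ∠LHD = 41.10° ✓; |HD| = 24.10 ✓; ∠(HD, DR) = 90.00° ✓; |DR| = 22.60 ✓; ∠DRC = 135.3° ✓; |RC| = 23.90 ✓; ∠RCV = 39.00° ✓; |CV| = 26.80 ✗.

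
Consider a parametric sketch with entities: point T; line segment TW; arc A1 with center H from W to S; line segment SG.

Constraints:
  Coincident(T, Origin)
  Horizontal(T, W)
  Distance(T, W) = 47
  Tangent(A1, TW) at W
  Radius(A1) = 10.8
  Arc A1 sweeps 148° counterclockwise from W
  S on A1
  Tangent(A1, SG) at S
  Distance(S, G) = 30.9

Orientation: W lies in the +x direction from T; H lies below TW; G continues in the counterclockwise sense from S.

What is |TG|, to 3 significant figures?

76.6

T is at the origin; T and W share the same y with |TW| = 47.0 and W on the +x side, so W = (47.0, 0.00). Tangency of A1 to TW means the radius HW is perpendicular to TW, so H = W + (0, -10.8) = (47.0, -10.8). On A1, W sits at bearing 90° from H; a 148° counterclockwise sweep puts S at bearing 238°, so S = H + 10.8·(cos 238°, sin 238°) = (41.3, -20.0). The tangent condition forces HS to be normal to SG, so SG runs along (−sin 238°, cos 238°); with |SG| = 30.9, G = (67.5, -36.3). Then |TG| = |G − T| = 76.6.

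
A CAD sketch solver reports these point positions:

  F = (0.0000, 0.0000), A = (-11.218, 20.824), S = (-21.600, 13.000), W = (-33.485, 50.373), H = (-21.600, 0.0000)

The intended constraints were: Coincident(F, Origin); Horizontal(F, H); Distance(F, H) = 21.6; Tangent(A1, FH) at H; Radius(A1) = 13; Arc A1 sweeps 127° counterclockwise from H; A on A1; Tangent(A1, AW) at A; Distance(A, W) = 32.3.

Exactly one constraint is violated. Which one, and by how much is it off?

Distance(A, W) = 32.3 — off by 4.70.

F = (0.00, 0.00) ✓; F.y = 0.00, H.y = 0.00 ✓; |FH| = 21.60 ✓; ∠(SH, HF) = 90.00° ✓; |SH| = 13.00 ✓; bearing(S→A) − bearing(S→H) = 127.0° ✓; |SA| = 13.00 ✓; ∠(SA, AW) = 90.00° ✓; |AW| = 37.00 ✗.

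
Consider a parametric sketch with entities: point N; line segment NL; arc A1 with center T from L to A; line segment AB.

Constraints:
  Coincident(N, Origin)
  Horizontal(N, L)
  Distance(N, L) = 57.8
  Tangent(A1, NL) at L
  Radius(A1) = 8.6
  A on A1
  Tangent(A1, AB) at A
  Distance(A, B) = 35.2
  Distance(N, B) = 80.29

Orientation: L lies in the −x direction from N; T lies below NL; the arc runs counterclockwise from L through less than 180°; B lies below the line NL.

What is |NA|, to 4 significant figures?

66.92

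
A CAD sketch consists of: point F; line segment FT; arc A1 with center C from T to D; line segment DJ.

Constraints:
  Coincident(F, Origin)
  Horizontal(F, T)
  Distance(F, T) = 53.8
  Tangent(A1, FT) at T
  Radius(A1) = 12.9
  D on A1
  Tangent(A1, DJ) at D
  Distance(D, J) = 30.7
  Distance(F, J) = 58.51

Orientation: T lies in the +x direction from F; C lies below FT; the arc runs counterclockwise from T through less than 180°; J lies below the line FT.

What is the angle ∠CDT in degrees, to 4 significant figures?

46.19°

Checks: |FT| = 53.80 ✓; |CD| = 12.90 ✓; ∠(CD, DJ) = 90.00° ✓; |DJ| = 30.70 ✓; |FJ| = 58.51 ✓.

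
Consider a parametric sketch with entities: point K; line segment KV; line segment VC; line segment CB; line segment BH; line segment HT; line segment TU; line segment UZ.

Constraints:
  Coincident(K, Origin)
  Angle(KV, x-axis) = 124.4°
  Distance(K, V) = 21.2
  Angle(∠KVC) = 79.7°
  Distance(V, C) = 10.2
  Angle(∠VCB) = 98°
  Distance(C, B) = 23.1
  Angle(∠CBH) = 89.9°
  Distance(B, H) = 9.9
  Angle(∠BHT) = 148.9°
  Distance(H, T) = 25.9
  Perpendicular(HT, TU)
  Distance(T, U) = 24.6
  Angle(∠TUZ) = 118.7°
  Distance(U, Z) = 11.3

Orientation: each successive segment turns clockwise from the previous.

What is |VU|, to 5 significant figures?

13.563

∠BHT = 148.9° gives HT at -179.10° from the x-axis; with |HT| = 25.9, T = (-24.684, -3.5642). HT is perpendicular to TU, so TU runs at 90.900°; with |TU| = 24.6, U = (-25.070, 21.033). Then |VU| = |U − V| = 13.563.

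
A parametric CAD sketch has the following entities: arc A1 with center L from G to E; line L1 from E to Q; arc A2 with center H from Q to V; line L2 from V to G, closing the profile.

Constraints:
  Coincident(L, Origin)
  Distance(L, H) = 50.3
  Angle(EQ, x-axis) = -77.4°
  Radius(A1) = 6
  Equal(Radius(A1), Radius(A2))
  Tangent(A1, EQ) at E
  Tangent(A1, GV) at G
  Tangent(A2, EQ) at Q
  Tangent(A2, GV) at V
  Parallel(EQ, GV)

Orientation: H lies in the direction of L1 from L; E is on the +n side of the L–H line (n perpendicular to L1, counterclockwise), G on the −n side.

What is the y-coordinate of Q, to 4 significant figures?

-47.78

Tangency of A1 to both parallel lines with radius 6.0 puts E and G at L ± 6.0·n: E = (5.856, 1.309), G = (-5.856, -1.309). Equal radii place Q and V the same way about H: Q = H + 6.0·n = (16.83, -47.78), V = H − 6.0·n = (5.117, -50.40). So Q.y = -47.78.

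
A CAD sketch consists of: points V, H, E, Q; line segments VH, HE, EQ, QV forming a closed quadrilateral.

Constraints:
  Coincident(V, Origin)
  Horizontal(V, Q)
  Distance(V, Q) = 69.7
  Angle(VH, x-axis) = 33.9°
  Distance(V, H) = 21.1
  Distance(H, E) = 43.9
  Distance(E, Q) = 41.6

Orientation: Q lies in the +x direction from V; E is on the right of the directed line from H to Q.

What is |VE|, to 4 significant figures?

46.68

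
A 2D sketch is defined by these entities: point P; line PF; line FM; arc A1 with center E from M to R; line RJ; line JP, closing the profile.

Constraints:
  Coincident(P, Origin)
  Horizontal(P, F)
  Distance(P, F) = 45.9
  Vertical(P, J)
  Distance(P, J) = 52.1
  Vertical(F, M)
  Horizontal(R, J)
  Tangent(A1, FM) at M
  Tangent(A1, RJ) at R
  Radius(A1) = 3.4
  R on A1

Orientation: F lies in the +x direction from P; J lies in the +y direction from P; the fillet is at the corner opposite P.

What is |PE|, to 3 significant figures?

64.6

P is at the origin; P and F share the same y with |PF| = 45.9 and F on the +x side, so F = (45.9, 0.00). P and J share the same x with |PJ| = 52.1 and J on the +y side, so J = (0.00, 52.1). The virtual corner opposite P is at (45.9, 52.1). A1 meets FM tangentially, so EM is at right angles to FM and A1 meets RJ tangentially, so ER is at right angles to RJ, with radius 3.4, so the center E sits 3.4 in from both sides at E = (42.5, 48.7). Then |PE| = |E − P| = 64.6.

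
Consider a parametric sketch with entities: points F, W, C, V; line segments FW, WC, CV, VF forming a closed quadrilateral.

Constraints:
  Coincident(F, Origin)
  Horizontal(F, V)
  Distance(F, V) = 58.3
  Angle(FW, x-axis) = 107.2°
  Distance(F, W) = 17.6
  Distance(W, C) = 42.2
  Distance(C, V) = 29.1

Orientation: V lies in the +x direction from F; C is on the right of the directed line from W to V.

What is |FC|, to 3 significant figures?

30.7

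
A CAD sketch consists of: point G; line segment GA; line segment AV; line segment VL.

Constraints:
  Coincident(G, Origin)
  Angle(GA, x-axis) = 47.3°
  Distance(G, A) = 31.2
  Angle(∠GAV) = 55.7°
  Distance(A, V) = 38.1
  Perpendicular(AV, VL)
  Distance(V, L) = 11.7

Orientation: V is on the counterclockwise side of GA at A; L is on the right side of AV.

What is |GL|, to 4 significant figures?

42.72

∠GAV = 55.7°, so AV runs at 47.3° + (180° − 55.7°) = 171.6° from the x-axis; with |AV| = 38.1, V = A + 38.1·(cos 171.6°, sin 171.6°) = (-16.53, 28.50). The perpendicularity gives VL at right angles to AV; with |VL| = 11.7 on the right of AV, L = V + 11.7·(0.1461, 0.9893) = (-14.82, 40.07). Then |GL| = |L − G| = 42.72.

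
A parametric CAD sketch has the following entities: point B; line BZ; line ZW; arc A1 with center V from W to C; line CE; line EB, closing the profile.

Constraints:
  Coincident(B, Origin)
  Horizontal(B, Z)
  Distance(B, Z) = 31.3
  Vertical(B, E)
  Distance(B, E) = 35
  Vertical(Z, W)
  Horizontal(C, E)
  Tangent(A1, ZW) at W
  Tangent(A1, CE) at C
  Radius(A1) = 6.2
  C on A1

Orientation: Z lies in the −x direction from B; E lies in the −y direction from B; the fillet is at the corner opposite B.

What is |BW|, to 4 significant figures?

42.53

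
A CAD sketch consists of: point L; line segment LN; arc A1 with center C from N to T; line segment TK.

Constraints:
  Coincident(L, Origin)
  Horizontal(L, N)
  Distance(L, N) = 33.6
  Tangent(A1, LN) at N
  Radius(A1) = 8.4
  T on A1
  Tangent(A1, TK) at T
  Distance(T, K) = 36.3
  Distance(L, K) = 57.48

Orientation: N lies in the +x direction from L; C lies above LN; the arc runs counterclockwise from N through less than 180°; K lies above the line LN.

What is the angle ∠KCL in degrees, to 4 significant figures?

106.1°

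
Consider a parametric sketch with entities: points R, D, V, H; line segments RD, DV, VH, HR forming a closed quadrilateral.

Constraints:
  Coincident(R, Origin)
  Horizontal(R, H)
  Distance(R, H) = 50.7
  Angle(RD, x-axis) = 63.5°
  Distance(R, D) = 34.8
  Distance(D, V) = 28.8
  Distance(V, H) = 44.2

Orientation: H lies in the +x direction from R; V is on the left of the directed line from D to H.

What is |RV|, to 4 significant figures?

60.06

Checks: |DV| = 28.80 ✓; |VH| = 44.20 ✓.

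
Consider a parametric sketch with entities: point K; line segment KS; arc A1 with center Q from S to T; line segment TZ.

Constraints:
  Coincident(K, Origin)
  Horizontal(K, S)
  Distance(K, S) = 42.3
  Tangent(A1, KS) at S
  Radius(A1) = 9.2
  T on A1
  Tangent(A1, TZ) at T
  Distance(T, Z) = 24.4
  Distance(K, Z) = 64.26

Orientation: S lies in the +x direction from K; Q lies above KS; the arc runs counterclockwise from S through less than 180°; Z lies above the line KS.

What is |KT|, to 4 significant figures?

51.85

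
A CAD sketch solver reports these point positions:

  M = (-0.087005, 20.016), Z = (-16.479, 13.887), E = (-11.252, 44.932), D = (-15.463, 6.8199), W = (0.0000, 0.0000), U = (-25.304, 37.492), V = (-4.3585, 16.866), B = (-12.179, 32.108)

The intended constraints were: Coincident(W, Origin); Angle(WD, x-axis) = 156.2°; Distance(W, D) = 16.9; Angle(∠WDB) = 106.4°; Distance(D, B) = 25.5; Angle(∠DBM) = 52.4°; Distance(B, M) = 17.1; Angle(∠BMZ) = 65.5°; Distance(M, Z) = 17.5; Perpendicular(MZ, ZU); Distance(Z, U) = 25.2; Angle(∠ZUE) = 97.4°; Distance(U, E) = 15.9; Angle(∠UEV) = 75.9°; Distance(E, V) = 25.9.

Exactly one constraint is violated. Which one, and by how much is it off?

Distance(E, V) = 25.9 — off by 3.00.

W = (0.00, 0.00) ✓; WD at 156.2° ✓; |WD| = 16.90 ✓; ∠WDB = 106.4° ✓; |DB| = 25.50 ✓; ∠DBM = 52.40° ✓; |BM| = 17.10 ✓; ∠BMZ = 65.50° ✓; |MZ| = 17.50 ✓; ∠(MZ, ZU) = 90.00° ✓; |ZU| = 25.20 ✓; ∠ZUE = 97.40° ✓; |UE| = 15.90 ✓; ∠UEV = 75.90° ✓; |EV| = 28.90 ✗.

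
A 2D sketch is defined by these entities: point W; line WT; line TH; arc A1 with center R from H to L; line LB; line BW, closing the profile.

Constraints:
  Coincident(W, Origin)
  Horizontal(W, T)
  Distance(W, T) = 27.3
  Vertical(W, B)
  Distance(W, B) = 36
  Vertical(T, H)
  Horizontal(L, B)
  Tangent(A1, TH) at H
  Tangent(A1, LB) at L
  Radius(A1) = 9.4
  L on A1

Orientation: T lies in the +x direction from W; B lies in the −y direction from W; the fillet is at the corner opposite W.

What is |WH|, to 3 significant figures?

38.1

W is at the origin; W and T share the same y with |WT| = 27.3 and T on the +x side, so T = (27.3, 0.00). WB is vertical with |WB| = 36.0 and B on the −y side, so B = (0.00, -36.0). The virtual corner opposite W is at (27.3, -36.0). Tangency of A1 to TH means the radius RH is perpendicular to TH and since A1 is tangent to LB there, RL ⟂ LB, with radius 9.4, so the center R sits 9.4 in from both sides at R = (17.9, -26.6). That places the tangent points at H = (27.3, -26.6) on TH and L = (17.9, -36.0) on LB. Then |WH| = |H − W| = 38.1.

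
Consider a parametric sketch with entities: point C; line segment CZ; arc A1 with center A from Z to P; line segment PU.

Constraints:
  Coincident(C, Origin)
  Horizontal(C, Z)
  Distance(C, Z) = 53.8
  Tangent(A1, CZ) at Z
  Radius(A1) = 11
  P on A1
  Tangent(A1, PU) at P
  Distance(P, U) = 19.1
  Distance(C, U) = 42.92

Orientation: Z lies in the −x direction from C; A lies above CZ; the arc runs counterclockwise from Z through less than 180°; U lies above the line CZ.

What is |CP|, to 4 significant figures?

44.28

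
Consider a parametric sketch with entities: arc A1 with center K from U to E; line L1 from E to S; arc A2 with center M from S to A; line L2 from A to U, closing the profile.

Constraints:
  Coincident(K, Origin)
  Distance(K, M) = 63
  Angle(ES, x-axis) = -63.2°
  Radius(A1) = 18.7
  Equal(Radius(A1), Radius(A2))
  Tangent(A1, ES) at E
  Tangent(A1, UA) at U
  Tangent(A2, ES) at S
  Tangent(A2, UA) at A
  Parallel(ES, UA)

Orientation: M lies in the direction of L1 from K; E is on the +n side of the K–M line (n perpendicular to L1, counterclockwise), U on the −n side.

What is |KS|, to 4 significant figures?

65.72

The slot axis is L1's direction at -63.2°, so u = (cos -63.2°, sin -63.2°) = (0.4509, -0.8926) and n = (−sin -63.2°, cos -63.2°) = (0.8926, 0.4509). K is at the origin and M lies 63.0 along u from K, so M = 63.0·u = (28.41, -56.23). Tangency of A1 to both parallel lines with radius 18.7 puts E and U at K ± 18.7·n: E = (16.69, 8.431), U = (-16.69, -8.431). Equal radii place S and A the same way about M: S = M + 18.7·n = (45.10, -47.80), A = M − 18.7·n = (11.71, -64.66). Then |KS| = |S − K| = 65.72.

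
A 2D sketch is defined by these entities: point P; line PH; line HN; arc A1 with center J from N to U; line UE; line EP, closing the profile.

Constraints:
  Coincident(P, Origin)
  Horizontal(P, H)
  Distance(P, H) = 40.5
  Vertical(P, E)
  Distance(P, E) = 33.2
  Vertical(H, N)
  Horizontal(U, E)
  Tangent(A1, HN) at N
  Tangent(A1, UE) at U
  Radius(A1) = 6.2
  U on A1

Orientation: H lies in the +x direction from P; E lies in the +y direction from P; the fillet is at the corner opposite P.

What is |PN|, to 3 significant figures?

48.7

P is at the origin; P and H share the same y with |PH| = 40.5 and H on the +x side, so H = (40.5, 0.00). P and E share the same x with |PE| = 33.2 and E on the +y side, so E = (0.00, 33.2). The virtual corner opposite P is at (40.5, 33.2). Tangency of A1 to HN means the radius JN is perpendicular to HN and tangency of A1 to UE means the radius JU is perpendicular to UE, with radius 6.2, so the center J sits 6.2 in from both sides at J = (34.3, 27.0). That places the tangent points at N = (40.5, 27.0) on HN and U = (34.3, 33.2) on UE. Then |PN| = |N − P| = 48.7.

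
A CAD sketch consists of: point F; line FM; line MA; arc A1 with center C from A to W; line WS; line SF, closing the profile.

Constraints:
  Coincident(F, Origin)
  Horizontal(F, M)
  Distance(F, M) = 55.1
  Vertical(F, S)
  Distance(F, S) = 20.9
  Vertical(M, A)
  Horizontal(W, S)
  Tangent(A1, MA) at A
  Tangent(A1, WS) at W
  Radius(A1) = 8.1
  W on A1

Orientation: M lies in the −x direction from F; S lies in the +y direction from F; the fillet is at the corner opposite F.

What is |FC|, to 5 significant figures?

48.712

FS is vertical with |FS| = 20.9 and S on the +y side, so S = (0.0000, 20.900). The virtual corner opposite F is at (-55.100, 20.900). A1 meets MA tangentially, so CA is at right angles to MA and tangency of A1 to WS means the radius CW is perpendicular to WS, with radius 8.1, so the center C sits 8.1 in from both sides at C = (-47.000, 12.800). Then |FC| = |C − F| = 48.712.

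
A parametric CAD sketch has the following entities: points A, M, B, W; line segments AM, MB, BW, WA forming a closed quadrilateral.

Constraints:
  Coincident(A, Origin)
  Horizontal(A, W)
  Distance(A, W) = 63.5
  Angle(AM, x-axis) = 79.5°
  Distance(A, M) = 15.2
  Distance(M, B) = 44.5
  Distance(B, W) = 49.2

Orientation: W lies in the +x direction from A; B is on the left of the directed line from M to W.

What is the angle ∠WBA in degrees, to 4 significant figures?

73.27°

Checks: |MB| = 44.50 ✓; |BW| = 49.20 ✓.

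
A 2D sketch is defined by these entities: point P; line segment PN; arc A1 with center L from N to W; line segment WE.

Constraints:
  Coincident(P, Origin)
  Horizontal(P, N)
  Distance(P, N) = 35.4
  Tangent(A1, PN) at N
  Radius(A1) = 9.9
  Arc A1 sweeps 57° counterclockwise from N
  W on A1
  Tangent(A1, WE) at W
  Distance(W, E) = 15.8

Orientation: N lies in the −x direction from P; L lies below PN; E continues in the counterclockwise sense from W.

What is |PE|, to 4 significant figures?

55.24

On A1, N sits at bearing 90° from L; a 57° counterclockwise sweep puts W at bearing 147°, so W = L + 9.9·(cos 147°, sin 147°) = (-43.70, -4.508). A1 meets WE tangentially, so LW is at right angles to WE, so WE runs along (−sin 147°, cos 147°); with |WE| = 15.8, E = (-52.31, -17.76). Then |PE| = |E − P| = 55.24.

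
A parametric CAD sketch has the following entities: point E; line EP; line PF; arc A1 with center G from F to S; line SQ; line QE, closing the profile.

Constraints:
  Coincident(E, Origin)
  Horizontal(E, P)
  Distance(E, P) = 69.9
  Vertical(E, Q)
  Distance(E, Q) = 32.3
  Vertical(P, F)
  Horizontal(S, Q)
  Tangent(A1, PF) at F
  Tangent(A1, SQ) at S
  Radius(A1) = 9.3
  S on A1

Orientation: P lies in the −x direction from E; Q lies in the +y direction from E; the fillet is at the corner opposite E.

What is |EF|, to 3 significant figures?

73.6

E is at the origin; E and P share the same y with |EP| = 69.9 and P on the −x side, so P = (-69.9, 0.00). E and Q share the same x with |EQ| = 32.3 and Q on the +y side, so Q = (0.00, 32.3). The virtual corner opposite E is at (-69.9, 32.3). The tangent condition forces GF to be normal to PF and tangency of A1 to SQ means the radius GS is perpendicular to SQ, with radius 9.3, so the center G sits 9.3 in from both sides at G = (-60.6, 23.0). That places the tangent points at F = (-69.9, 23.0) on PF and S = (-60.6, 32.3) on SQ. Then |EF| = |F − E| = 73.6.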